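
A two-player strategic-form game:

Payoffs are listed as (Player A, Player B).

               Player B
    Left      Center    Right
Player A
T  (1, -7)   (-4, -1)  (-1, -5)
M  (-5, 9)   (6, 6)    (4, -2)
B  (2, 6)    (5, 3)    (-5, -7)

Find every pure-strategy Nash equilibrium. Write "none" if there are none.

(B, Left)

For each player, find the best response to each opponent profile; mutual best responses are the pure NE.
Player A against Left: payoffs 1, -5, 2 → best response B.
Player A against Center: payoffs -4, 6, 5 → best response M.
Player A against Right: payoffs -1, 4, -5 → best response M.
Player B against T: payoffs -7, -1, -5 → best response Center.
Player B against M: payoffs 9, 6, -2 → best response Left.
Player B against B: payoffs 6, 3, -7 → best response Left.
Mutual best responses: (B, Left).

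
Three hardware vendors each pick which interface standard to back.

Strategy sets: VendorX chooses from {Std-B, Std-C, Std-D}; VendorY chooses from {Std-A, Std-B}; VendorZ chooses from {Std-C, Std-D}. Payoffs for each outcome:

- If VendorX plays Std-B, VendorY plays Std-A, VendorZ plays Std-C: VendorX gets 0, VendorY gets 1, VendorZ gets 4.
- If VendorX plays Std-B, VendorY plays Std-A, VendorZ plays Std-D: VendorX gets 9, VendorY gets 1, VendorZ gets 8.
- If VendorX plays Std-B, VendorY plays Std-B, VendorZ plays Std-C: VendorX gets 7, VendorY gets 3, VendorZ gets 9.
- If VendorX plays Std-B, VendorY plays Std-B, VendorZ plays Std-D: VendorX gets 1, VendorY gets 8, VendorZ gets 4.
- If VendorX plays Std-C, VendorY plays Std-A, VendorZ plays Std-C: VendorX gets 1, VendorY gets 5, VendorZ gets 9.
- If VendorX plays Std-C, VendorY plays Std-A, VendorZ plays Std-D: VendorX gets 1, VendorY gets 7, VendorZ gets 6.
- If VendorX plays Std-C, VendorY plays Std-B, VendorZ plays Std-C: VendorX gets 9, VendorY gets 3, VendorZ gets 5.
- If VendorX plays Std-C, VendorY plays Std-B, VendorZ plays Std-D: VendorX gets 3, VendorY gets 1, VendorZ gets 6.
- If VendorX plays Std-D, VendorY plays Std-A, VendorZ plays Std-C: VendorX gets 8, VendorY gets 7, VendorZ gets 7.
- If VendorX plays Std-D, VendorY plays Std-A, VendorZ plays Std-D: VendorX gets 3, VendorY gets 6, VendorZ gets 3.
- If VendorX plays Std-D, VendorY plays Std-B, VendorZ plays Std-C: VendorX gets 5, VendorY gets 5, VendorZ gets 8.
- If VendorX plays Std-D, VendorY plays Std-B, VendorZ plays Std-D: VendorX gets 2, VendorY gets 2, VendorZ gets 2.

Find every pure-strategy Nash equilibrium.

VendorX against (Std-A, Std-C): payoffs 0, 1, 8 → best response Std-D.
VendorX against (Std-A, Std-D): payoffs 9, 1, 3 → best response Std-B.
VendorX against (Std-B, Std-C): payoffs 7, 9, 5 → best response Std-C.
VendorX against (Std-B, Std-D): payoffs 1, 3, 2 → best response Std-C.
VendorY against (Std-B, Std-C): payoffs 1, 3 → best response Std-B.
VendorY against (Std-B, Std-D): payoffs 1, 8 → best response Std-B.
VendorY against (Std-C, Std-C): payoffs 5, 3 → best response Std-A.
VendorY against (Std-C, Std-D): payoffs 7, 1 → best response Std-A.
VendorY against (Std-D, Std-C): payoffs 7, 5 → best response Std-A.
VendorY against (Std-D, Std-D): payoffs 6, 2 → best response Std-A.
VendorZ against (Std-B, Std-A): payoffs 4, 8 → best response Std-D.
VendorZ against (Std-B, Std-B): payoffs 9, 4 → best response Std-C.
VendorZ against (Std-C, Std-A): payoffs 9, 6 → best response Std-C.
VendorZ against (Std-C, Std-B): payoffs 5, 6 → best response Std-D.
VendorZ against (Std-D, Std-A): payoffs 7, 3 → best response Std-C.
VendorZ against (Std-D, Std-B): payoffs 8, 2 → best response Std-C.
Mutual best responses: (Std-D, Std-A, Std-C).

The unique pure-strategy Nash equilibrium is (Std-D, Std-A, Std-C).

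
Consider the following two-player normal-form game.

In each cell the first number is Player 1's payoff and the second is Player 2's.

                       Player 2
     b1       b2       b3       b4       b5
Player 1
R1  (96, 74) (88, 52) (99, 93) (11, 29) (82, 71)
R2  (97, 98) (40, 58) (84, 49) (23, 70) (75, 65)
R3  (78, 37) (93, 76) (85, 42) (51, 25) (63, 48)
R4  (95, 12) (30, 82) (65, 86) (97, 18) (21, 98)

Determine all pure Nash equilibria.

For each player, find the best response to each opponent profile; mutual best responses are the pure NE.
Player 1 against b1: payoffs 96, 97, 78, 95 → best response R2.
Player 1 against b2: payoffs 88, 40, 93, 30 → best response R3.
Player 1 against b3: payoffs 99, 84, 85, 65 → best response R1.
Player 1 against b4: payoffs 11, 23, 51, 97 → best response R4.
Player 1 against b5: payoffs 82, 75, 63, 21 → best response R1.
Player 2 against R1: payoffs 74, 52, 93, 29, 71 → best response b3.
Player 2 against R2: payoffs 98, 58, 49, 70, 65 → best response b1.
Player 2 against R3: payoffs 37, 76, 42, 25, 48 → best response b2.
Player 2 against R4: payoffs 12, 82, 86, 18, 98 → best response b5.
Mutual best responses: (R1, b3); (R2, b1); (R3, b2).

Pure-strategy Nash equilibria: (R1, b3), (R2, b1), (R3, b2)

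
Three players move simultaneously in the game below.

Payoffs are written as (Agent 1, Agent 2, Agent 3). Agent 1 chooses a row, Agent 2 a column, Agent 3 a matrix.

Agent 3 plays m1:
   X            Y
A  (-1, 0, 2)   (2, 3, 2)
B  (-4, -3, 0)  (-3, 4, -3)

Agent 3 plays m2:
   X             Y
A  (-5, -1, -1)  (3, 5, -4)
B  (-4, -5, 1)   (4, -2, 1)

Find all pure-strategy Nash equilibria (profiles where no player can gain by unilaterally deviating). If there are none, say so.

Agent 1 against (X, m1): payoffs -1, -4 → best response A.
Agent 1 against (X, m2): payoffs -5, -4 → best response B.
Agent 1 against (Y, m1): payoffs 2, -3 → best response A.
Agent 1 against (Y, m2): payoffs 3, 4 → best response B.
Agent 2 against (A, m1): payoffs 0, 3 → best response Y.
Agent 2 against (A, m2): payoffs -1, 5 → best response Y.
Agent 2 against (B, m1): payoffs -3, 4 → best response Y.
Agent 2 against (B, m2): payoffs -5, -2 → best response Y.
Agent 3 against (A, X): payoffs 2, -1 → best response m1.
Agent 3 against (A, Y): payoffs 2, -4 → best response m1.
Agent 3 against (B, X): payoffs 0, 1 → best response m2.
Agent 3 against (B, Y): payoffs -3, 1 → best response m2.
Mutual best responses: (A, Y, m1); (B, Y, m2).

Pure-strategy Nash equilibria: (A, Y, m1); (B, Y, m2)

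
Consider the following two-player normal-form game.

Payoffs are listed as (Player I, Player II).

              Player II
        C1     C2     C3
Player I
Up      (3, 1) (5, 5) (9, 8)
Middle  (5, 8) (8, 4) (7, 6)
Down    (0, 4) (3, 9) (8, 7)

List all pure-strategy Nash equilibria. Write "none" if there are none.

Player I against C1: payoffs 3, 5, 0 → best response Middle.
Player I against C2: payoffs 5, 8, 3 → best response Middle.
Player I against C3: payoffs 9, 7, 8 → best response Up.
Player II against Up: payoffs 1, 5, 8 → best response C3.
Player II against Middle: payoffs 8, 4, 6 → best response C1.
Player II against Down: payoffs 4, 9, 7 → best response C2.
Mutual best responses: (Up, C3); (Middle, C1).

The pure Nash equilibria are (Up, C3); (Middle, C1).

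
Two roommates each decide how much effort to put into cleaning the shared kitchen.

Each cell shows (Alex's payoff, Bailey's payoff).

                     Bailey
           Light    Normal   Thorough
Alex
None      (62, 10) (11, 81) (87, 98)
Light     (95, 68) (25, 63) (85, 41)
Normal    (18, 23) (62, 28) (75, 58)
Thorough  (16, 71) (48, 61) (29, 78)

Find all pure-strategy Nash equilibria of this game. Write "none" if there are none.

Alex against Light: payoffs 62, 95, 18, 16 → best response Light.
Alex against Normal: payoffs 11, 25, 62, 48 → best response Normal.
Alex against Thorough: payoffs 87, 85, 75, 29 → best response None.
Bailey against None: payoffs 10, 81, 98 → best response Thorough.
Bailey against Light: payoffs 68, 63, 41 → best response Light.
Bailey against Normal: payoffs 23, 28, 58 → best response Thorough.
Bailey against Thorough: payoffs 71, 61, 78 → best response Thorough.
Mutual best responses: (None, Thorough); (Light, Light).

The pure Nash equilibria are (None, Thorough); (Light, Light).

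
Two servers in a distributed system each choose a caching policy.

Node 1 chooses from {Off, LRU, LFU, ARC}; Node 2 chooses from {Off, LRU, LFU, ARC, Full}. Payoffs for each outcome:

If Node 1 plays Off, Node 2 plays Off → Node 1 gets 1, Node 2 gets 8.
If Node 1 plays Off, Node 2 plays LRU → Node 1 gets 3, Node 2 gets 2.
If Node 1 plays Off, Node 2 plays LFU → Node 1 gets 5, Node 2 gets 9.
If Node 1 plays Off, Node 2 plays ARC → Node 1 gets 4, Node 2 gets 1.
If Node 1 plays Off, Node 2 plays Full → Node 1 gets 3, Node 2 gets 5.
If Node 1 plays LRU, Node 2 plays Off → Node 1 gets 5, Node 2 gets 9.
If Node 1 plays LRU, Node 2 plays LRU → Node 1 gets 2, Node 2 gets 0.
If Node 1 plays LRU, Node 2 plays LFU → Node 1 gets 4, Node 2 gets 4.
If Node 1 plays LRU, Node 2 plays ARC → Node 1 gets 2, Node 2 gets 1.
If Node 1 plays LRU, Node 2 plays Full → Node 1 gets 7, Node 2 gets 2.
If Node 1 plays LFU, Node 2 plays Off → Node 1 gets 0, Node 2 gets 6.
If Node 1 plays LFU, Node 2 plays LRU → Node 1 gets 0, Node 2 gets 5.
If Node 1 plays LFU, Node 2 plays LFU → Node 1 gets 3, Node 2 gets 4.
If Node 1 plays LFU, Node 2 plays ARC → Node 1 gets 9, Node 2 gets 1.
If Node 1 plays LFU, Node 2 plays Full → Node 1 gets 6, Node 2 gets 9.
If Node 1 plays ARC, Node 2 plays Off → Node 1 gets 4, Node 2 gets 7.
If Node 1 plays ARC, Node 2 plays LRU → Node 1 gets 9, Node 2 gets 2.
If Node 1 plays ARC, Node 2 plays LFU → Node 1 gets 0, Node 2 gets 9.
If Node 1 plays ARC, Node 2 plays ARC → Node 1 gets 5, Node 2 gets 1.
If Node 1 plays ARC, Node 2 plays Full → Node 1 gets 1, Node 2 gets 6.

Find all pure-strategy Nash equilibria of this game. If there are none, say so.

Check each profile: it is a Nash equilibrium iff no player can strictly gain by switching unilaterally.
(Off, Off): Node 1 can switch to LRU (1 → 5). Not NE.
(Off, LRU): Node 1 can switch to ARC (3 → 9). Not NE.
(Off, LFU): Node 1 gets 5, best alternative 4; Node 2 gets 9, best alternative 8. No profitable deviation — NE.
(Off, ARC): Node 1 can switch to LFU (4 → 9). Not NE.
(Off, Full): Node 1 can switch to LRU (3 → 7). Not NE.
(LRU, Off): Node 1 gets 5, best alternative 4; Node 2 gets 9, best alternative 4. No profitable deviation — NE.
(LRU, LRU): Node 1 can switch to Off (2 → 3). Not NE.
(LRU, LFU): Node 1 can switch to Off (4 → 5). Not NE.
(LRU, ARC): Node 1 can switch to Off (2 → 4). Not NE.
(LRU, Full): Node 2 can switch to Off (2 → 9). Not NE.
(The remaining 10 profiles each have a profitable deviation by the same check.)

The pure Nash equilibria are (Off, LFU), (LRU, Off).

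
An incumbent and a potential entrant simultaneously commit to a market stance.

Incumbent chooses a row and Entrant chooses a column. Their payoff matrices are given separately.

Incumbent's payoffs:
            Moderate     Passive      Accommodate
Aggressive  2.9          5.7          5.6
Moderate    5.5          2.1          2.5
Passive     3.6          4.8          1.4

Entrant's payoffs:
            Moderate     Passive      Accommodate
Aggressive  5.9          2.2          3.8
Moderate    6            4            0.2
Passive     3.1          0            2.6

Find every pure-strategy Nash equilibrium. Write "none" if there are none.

The unique pure-strategy Nash equilibrium is (Moderate, Moderate).

For each strategy profile, look for a profitable unilateral deviation.
(Aggressive, Moderate): Incumbent can switch to Moderate (2.9 → 5.5). Not NE.
(Aggressive, Passive): Entrant can switch to Moderate (2.2 → 5.9). Not NE.
(Aggressive, Accommodate): Entrant can switch to Moderate (3.8 → 5.9). Not NE.
(Moderate, Moderate): Incumbent gets 5.5, best alternative 3.6; Entrant gets 6, best alternative 4. No profitable deviation — NE.
(Moderate, Passive): Incumbent can switch to Aggressive (2.1 → 5.7). Not NE.
(Moderate, Accommodate): Incumbent can switch to Aggressive (2.5 → 5.6). Not NE.
(Passive, Moderate): Incumbent can switch to Moderate (3.6 → 5.5). Not NE.
(Passive, Passive): Incumbent can switch to Aggressive (4.8 → 5.7). Not NE.
(Passive, Accommodate): Incumbent can switch to Aggressive (1.4 → 5.6). Not NE.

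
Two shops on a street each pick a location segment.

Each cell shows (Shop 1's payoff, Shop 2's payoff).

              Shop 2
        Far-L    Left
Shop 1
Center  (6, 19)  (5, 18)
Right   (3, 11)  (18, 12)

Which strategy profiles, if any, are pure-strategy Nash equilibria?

The pure Nash equilibria are (Center, Far-L); (Right, Left).

Shop 1 against Far-L: payoffs 6, 3 → best response Center.
Shop 1 against Left: payoffs 5, 18 → best response Right.
Shop 2 against Center: payoffs 19, 18 → best response Far-L.
Shop 2 against Right: payoffs 11, 12 → best response Left.
Mutual best responses: (Center, Far-L); (Right, Left).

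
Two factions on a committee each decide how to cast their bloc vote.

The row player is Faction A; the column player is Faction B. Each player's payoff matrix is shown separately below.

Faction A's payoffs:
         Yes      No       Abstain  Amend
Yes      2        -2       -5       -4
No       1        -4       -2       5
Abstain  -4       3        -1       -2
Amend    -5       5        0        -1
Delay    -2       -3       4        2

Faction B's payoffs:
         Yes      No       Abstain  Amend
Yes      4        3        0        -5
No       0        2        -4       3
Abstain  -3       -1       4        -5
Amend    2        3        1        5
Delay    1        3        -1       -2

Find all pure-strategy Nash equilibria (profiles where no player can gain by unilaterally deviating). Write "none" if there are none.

Check each profile: it is a Nash equilibrium iff no player can strictly gain by switching unilaterally.
(Yes, Yes): Faction A gets 2, best alternative 1; Faction B gets 4, best alternative 3. No profitable deviation — NE.
(Yes, No): Faction A can switch to Abstain (-2 → 3). Not NE.
(Yes, Abstain): Faction A can switch to No (-5 → -2). Not NE.
(Yes, Amend): Faction A can switch to No (-4 → 5). Not NE.
(No, Yes): Faction A can switch to Yes (1 → 2). Not NE.
(No, No): Faction A can switch to Yes (-4 → -2). Not NE.
(No, Abstain): Faction A can switch to Abstain (-2 → -1). Not NE.
(No, Amend): Faction A gets 5, best alternative 2; Faction B gets 3, best alternative 2. No profitable deviation — NE.
(The remaining 12 profiles each have a profitable deviation by the same check.)

(Yes, Yes) and (No, Amend)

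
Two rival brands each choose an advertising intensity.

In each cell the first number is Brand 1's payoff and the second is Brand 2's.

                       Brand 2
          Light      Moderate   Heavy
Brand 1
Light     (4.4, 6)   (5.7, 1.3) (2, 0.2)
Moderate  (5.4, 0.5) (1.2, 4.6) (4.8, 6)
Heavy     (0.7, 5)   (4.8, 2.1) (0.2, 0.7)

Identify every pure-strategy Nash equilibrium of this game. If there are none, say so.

The unique pure-strategy Nash equilibrium is (Moderate, Heavy).

(Light, Light): Brand 1 can switch to Moderate (4.4 → 5.4). Not NE.
(Light, Moderate): Brand 2 can switch to Light (1.3 → 6). Not NE.
(Light, Heavy): Brand 1 can switch to Moderate (2 → 4.8). Not NE.
(Moderate, Light): Brand 2 can switch to Moderate (0.5 → 4.6). Not NE.
(Moderate, Moderate): Brand 1 can switch to Light (1.2 → 5.7). Not NE.
(Moderate, Heavy): Brand 1 gets 4.8, best alternative 2; Brand 2 gets 6, best alternative 4.6. No profitable deviation — NE.
(Heavy, Light): Brand 1 can switch to Light (0.7 → 4.4). Not NE.
(Heavy, Moderate): Brand 1 can switch to Light (4.8 → 5.7). Not NE.
(Heavy, Heavy): Brand 1 can switch to Light (0.2 → 2). Not NE.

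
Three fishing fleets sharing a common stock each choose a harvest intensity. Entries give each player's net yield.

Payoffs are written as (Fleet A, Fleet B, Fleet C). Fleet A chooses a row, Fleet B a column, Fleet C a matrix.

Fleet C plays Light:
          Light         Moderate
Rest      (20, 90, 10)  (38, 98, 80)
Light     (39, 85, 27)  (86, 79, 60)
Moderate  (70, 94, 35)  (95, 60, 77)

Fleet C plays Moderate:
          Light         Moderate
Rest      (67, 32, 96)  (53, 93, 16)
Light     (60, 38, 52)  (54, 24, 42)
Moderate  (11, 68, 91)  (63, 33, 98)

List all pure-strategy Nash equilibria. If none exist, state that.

(Rest, Light, Light): Fleet A can switch to Light (20 → 39). Not NE.
(Rest, Light, Moderate): Fleet B can switch to Moderate (32 → 93). Not NE.
(Rest, Moderate, Light): Fleet A can switch to Light (38 → 86). Not NE.
(Rest, Moderate, Moderate): Fleet A can switch to Light (53 → 54). Not NE.
(Light, Light, Light): Fleet A can switch to Moderate (39 → 70). Not NE.
(Light, Light, Moderate): Fleet A can switch to Rest (60 → 67). Not NE.
(Light, Moderate, Light): Fleet A can switch to Moderate (86 → 95). Not NE.
(Light, Moderate, Moderate): Fleet A can switch to Moderate (54 → 63). Not NE.
(Moderate, Light, Light): Fleet C can switch to Moderate (35 → 91). Not NE.
(Moderate, Light, Moderate): Fleet A can switch to Rest (11 → 67). Not NE.
(The remaining 2 profiles each have a profitable deviation by the same check.)

This game has no pure Nash equilibrium.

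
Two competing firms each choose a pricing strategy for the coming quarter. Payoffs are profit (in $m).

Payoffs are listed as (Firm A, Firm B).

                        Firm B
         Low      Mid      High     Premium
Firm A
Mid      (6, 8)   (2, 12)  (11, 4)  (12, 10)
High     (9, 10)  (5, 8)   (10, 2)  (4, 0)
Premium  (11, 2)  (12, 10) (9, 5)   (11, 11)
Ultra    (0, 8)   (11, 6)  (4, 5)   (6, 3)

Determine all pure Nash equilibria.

This game has no pure Nash equilibrium.

Check each profile: it is a Nash equilibrium iff no player can strictly gain by switching unilaterally.
(Mid, Low): Firm A can switch to High (6 → 9). Not NE.
(Mid, Mid): Firm A can switch to High (2 → 5). Not NE.
(Mid, High): Firm B can switch to Low (4 → 8). Not NE.
(Mid, Premium): Firm B can switch to Mid (10 → 12). Not NE.
(High, Low): Firm A can switch to Premium (9 → 11). Not NE.
(High, Mid): Firm A can switch to Premium (5 → 12). Not NE.
(High, High): Firm A can switch to Mid (10 → 11). Not NE.
(High, Premium): Firm A can switch to Mid (4 → 12). Not NE.
(Premium, Low): Firm B can switch to Mid (2 → 10). Not NE.
(Premium, Mid): Firm B can switch to Premium (10 → 11). Not NE.
(The remaining 6 profiles each have a profitable deviation by the same check.)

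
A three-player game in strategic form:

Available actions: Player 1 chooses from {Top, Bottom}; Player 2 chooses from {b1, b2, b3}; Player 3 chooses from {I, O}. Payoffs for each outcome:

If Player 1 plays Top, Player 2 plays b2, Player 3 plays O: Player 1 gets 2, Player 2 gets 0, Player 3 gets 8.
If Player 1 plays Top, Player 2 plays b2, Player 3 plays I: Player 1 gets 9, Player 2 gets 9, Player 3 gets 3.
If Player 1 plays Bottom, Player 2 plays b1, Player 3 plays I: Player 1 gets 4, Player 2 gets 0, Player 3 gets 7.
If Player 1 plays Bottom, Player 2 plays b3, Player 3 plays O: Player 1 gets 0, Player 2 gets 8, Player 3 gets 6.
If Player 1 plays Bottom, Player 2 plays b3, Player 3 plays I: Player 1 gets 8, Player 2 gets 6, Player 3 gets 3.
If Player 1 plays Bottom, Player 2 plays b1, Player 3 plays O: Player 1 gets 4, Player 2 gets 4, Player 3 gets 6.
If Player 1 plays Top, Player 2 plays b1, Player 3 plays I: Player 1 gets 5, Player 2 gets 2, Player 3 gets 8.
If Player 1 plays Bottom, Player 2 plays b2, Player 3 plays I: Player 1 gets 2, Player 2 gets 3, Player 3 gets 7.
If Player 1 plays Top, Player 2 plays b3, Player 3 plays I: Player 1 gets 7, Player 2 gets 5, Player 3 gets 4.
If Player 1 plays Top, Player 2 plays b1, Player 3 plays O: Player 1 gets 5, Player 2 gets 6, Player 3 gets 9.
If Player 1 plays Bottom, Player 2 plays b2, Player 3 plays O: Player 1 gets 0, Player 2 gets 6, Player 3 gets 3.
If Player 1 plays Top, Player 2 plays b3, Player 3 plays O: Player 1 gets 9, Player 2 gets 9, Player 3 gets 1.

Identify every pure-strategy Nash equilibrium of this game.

This game has no pure Nash equilibrium.

Player 1 against (b1, I): payoffs 5, 4 → best response Top.
Player 1 against (b1, O): payoffs 5, 4 → best response Top.
Player 1 against (b2, I): payoffs 9, 2 → best response Top.
Player 1 against (b2, O): payoffs 2, 0 → best response Top.
Player 1 against (b3, I): payoffs 7, 8 → best response Bottom.
Player 1 against (b3, O): payoffs 9, 0 → best response Top.
Player 2 against (Top, I): payoffs 2, 9, 5 → best response b2.
Player 2 against (Top, O): payoffs 6, 0, 9 → best response b3.
Player 2 against (Bottom, I): payoffs 0, 3, 6 → best response b3.
Player 2 against (Bottom, O): payoffs 4, 6, 8 → best response b3.
Player 3 against (Top, b1): payoffs 8, 9 → best response O.
Player 3 against (Top, b2): payoffs 3, 8 → best response O.
Player 3 against (Top, b3): payoffs 4, 1 → best response I.
Player 3 against (Bottom, b1): payoffs 7, 6 → best response I.
Player 3 against (Bottom, b2): payoffs 7, 3 → best response I.
Player 3 against (Bottom, b3): payoffs 3, 6 → best response O.
No profile is a mutual best response for all players.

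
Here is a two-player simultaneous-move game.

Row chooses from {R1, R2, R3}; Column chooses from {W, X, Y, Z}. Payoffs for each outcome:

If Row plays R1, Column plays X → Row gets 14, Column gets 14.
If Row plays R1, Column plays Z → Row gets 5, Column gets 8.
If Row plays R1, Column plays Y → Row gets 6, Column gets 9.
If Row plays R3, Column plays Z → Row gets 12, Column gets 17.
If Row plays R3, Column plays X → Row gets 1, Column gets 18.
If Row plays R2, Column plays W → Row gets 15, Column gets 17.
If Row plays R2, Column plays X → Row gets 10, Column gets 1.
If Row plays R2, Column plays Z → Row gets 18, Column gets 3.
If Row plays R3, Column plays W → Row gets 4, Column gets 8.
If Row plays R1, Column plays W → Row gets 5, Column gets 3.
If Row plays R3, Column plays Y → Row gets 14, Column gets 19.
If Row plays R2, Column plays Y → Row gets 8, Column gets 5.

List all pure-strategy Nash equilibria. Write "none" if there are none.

The pure Nash equilibria are (R1, X) and (R2, W) and (R3, Y).

Row against W: payoffs 5, 15, 4 → best response R2.
Row against X: payoffs 14, 10, 1 → best response R1.
Row against Y: payoffs 6, 8, 14 → best response R3.
Row against Z: payoffs 5, 18, 12 → best response R2.
Column against R1: payoffs 3, 14, 9, 8 → best response X.
Column against R2: payoffs 17, 1, 5, 3 → best response W.
Column against R3: payoffs 8, 18, 19, 17 → best response Y.
Mutual best responses: (R1, X); (R2, W); (R3, Y).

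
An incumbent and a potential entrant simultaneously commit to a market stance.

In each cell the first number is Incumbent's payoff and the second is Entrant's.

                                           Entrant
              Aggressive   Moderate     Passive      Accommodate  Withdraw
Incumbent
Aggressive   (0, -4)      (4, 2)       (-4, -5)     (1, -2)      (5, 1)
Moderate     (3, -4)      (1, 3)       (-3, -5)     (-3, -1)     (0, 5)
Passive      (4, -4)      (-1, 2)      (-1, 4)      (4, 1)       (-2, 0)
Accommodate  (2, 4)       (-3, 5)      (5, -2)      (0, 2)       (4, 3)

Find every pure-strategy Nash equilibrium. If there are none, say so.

The unique pure-strategy Nash equilibrium is (Aggressive, Moderate).

(Aggressive, Aggressive): Incumbent can switch to Moderate (0 → 3). Not NE.
(Aggressive, Moderate): Incumbent gets 4, best alternative 1; Entrant gets 2, best alternative 1. No profitable deviation — NE.
(Aggressive, Passive): Incumbent can switch to Moderate (-4 → -3). Not NE.
(Aggressive, Accommodate): Incumbent can switch to Passive (1 → 4). Not NE.
(Aggressive, Withdraw): Entrant can switch to Moderate (1 → 2). Not NE.
(Moderate, Aggressive): Incumbent can switch to Passive (3 → 4). Not NE.
(Moderate, Moderate): Incumbent can switch to Aggressive (1 → 4). Not NE.
(Moderate, Passive): Incumbent can switch to Passive (-3 → -1). Not NE.
(Moderate, Accommodate): Incumbent can switch to Aggressive (-3 → 1). Not NE.
(The remaining 11 profiles each have a profitable deviation by the same check.)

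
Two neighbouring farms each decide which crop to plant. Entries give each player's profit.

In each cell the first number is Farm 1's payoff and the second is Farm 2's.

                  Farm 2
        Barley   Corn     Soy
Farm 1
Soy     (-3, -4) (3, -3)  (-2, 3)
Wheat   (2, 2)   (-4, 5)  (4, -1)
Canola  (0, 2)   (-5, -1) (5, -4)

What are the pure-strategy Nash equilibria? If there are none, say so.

This game has no pure Nash equilibrium.

Farm 1 against Barley: payoffs -3, 2, 0 → best response Wheat.
Farm 1 against Corn: payoffs 3, -4, -5 → best response Soy.
Farm 1 against Soy: payoffs -2, 4, 5 → best response Canola.
Farm 2 against Soy: payoffs -4, -3, 3 → best response Soy.
Farm 2 against Wheat: payoffs 2, 5, -1 → best response Corn.
Farm 2 against Canola: payoffs 2, -1, -4 → best response Barley.
No profile is a mutual best response for all players.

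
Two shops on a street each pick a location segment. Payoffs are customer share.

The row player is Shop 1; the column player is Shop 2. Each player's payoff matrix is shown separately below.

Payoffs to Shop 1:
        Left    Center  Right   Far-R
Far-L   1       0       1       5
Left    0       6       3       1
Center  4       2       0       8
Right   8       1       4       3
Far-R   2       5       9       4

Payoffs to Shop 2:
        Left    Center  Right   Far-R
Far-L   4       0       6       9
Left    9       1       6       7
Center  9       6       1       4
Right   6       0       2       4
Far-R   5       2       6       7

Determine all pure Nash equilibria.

(Far-L, Left): Shop 1 can switch to Center (1 → 4). Not NE.
(Far-L, Center): Shop 1 can switch to Left (0 → 6). Not NE.
(Far-L, Right): Shop 1 can switch to Left (1 → 3). Not NE.
(Far-L, Far-R): Shop 1 can switch to Center (5 → 8). Not NE.
(Left, Left): Shop 1 can switch to Far-L (0 → 1). Not NE.
(Left, Center): Shop 2 can switch to Left (1 → 9). Not NE.
(Left, Right): Shop 1 can switch to Right (3 → 4). Not NE.
(Left, Far-R): Shop 1 can switch to Far-L (1 → 5). Not NE.
(Center, Left): Shop 1 can switch to Right (4 → 8). Not NE.
(Center, Center): Shop 1 can switch to Left (2 → 6). Not NE.
(Center, Right): Shop 1 can switch to Far-L (0 → 1). Not NE.
(Center, Far-R): Shop 2 can switch to Left (4 → 9). Not NE.
(Right, Left): Shop 1 gets 8, best alternative 4; Shop 2 gets 6, best alternative 4. No profitable deviation — NE.
(The remaining 7 profiles each have a profitable deviation by the same check.)

(Right, Left)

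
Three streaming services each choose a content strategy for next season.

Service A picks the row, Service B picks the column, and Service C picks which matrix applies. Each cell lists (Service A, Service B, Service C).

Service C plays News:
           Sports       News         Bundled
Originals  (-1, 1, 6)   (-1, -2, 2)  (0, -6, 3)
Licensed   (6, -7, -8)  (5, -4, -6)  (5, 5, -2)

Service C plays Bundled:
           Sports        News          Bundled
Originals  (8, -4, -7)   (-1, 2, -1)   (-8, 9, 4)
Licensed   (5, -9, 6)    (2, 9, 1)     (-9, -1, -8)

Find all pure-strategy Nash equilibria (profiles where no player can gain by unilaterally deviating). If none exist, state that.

For each strategy profile, look for a profitable unilateral deviation.
(Originals, Sports, News): Service A can switch to Licensed (-1 → 6). Not NE.
(Originals, Sports, Bundled): Service B can switch to News (-4 → 2). Not NE.
(Originals, News, News): Service A can switch to Licensed (-1 → 5). Not NE.
(Originals, News, Bundled): Service A can switch to Licensed (-1 → 2). Not NE.
(Originals, Bundled, News): Service A can switch to Licensed (0 → 5). Not NE.
(Originals, Bundled, Bundled): Service A gets -8, best alternative -9; Service B gets 9, best alternative 2; Service C gets 4, best alternative 3. No profitable deviation — NE.
(Licensed, Sports, News): Service B can switch to News (-7 → -4). Not NE.
(Licensed, News, Bundled): Service A gets 2, best alternative -1; Service B gets 9, best alternative -1; Service C gets 1, best alternative -6. No profitable deviation — NE.
(Licensed, Bundled, News): Service A gets 5, best alternative 0; Service B gets 5, best alternative -4; Service C gets -2, best alternative -8. No profitable deviation — NE.
(The remaining 3 profiles each have a profitable deviation by the same check.)

Pure-strategy Nash equilibria: (Originals, Bundled, Bundled), (Licensed, News, Bundled), (Licensed, Bundled, News)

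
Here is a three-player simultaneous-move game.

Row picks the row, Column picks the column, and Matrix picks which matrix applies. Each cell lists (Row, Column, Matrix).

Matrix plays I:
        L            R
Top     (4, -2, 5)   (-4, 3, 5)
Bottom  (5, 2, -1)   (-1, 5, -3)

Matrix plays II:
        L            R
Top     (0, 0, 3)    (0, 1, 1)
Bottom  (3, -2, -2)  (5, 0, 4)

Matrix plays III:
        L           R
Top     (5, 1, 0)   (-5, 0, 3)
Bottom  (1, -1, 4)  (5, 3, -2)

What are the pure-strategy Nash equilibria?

The unique pure-strategy Nash equilibrium is (Bottom, R, II).

Row against (L, I): payoffs 4, 5 → best response Bottom.
Row against (L, II): payoffs 0, 3 → best response Bottom.
Row against (L, III): payoffs 5, 1 → best response Top.
Row against (R, I): payoffs -4, -1 → best response Bottom.
Row against (R, II): payoffs 0, 5 → best response Bottom.
Row against (R, III): payoffs -5, 5 → best response Bottom.
Column against (Top, I): payoffs -2, 3 → best response R.
Column against (Top, II): payoffs 0, 1 → best response R.
Column against (Top, III): payoffs 1, 0 → best response L.
Column against (Bottom, I): payoffs 2, 5 → best response R.
Column against (Bottom, II): payoffs -2, 0 → best response R.
Column against (Bottom, III): payoffs -1, 3 → best response R.
Matrix against (Top, L): payoffs 5, 3, 0 → best response I.
Matrix against (Top, R): payoffs 5, 1, 3 → best response I.
Matrix against (Bottom, L): payoffs -1, -2, 4 → best response III.
Matrix against (Bottom, R): payoffs -3, 4, -2 → best response II.
Mutual best responses: (Bottom, R, II).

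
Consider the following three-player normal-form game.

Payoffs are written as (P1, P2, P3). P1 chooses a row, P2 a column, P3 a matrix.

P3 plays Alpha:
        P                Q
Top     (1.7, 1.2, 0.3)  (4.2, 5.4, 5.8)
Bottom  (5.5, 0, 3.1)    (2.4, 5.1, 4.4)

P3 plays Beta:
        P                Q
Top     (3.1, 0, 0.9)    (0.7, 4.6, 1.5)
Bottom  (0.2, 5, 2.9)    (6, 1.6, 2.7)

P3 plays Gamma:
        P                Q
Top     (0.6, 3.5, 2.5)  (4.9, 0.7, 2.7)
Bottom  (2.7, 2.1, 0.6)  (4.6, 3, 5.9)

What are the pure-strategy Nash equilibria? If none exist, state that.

(Top, Q, Alpha)

P1 against (P, Alpha): payoffs 1.7, 5.5 → best response Bottom.
P1 against (P, Beta): payoffs 3.1, 0.2 → best response Top.
P1 against (P, Gamma): payoffs 0.6, 2.7 → best response Bottom.
P1 against (Q, Alpha): payoffs 4.2, 2.4 → best response Top.
P1 against (Q, Beta): payoffs 0.7, 6 → best response Bottom.
P1 against (Q, Gamma): payoffs 4.9, 4.6 → best response Top.
P2 against (Top, Alpha): payoffs 1.2, 5.4 → best response Q.
P2 against (Top, Beta): payoffs 0, 4.6 → best response Q.
P2 against (Top, Gamma): payoffs 3.5, 0.7 → best response P.
P2 against (Bottom, Alpha): payoffs 0, 5.1 → best response Q.
P2 against (Bottom, Beta): payoffs 5, 1.6 → best response P.
P2 against (Bottom, Gamma): payoffs 2.1, 3 → best response Q.
P3 against (Top, P): payoffs 0.3, 0.9, 2.5 → best response Gamma.
P3 against (Top, Q): payoffs 5.8, 1.5, 2.7 → best response Alpha.
P3 against (Bottom, P): payoffs 3.1, 2.9, 0.6 → best response Alpha.
P3 against (Bottom, Q): payoffs 4.4, 2.7, 5.9 → best response Gamma.
Mutual best responses: (Top, Q, Alpha).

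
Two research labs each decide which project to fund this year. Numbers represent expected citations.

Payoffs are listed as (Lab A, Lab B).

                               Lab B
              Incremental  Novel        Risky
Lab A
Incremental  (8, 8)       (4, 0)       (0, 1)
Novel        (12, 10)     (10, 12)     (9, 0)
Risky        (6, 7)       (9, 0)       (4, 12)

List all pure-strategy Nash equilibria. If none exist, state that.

Lab A against Incremental: payoffs 8, 12, 6 → best response Novel.
Lab A against Novel: payoffs 4, 10, 9 → best response Novel.
Lab A against Risky: payoffs 0, 9, 4 → best response Novel.
Lab B against Incremental: payoffs 8, 0, 1 → best response Incremental.
Lab B against Novel: payoffs 10, 12, 0 → best response Novel.
Lab B against Risky: payoffs 7, 0, 12 → best response Risky.
Mutual best responses: (Novel, Novel).

Pure NE: (Novel, Novel)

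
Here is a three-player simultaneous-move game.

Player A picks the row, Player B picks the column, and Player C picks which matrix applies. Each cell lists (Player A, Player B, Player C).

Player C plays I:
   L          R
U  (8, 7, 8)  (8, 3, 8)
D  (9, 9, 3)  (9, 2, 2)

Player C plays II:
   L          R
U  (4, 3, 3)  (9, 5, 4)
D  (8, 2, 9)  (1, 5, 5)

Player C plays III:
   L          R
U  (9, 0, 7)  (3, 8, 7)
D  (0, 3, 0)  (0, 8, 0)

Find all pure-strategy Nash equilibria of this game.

Check each profile: it is a Nash equilibrium iff no player can strictly gain by switching unilaterally.
(U, L, I): Player A can switch to D (8 → 9). Not NE.
(U, L, II): Player A can switch to D (4 → 8). Not NE.
(U, L, III): Player B can switch to R (0 → 8). Not NE.
(U, R, I): Player A can switch to D (8 → 9). Not NE.
(U, R, II): Player C can switch to I (4 → 8). Not NE.
(U, R, III): Player C can switch to I (7 → 8). Not NE.
(D, L, I): Player C can switch to II (3 → 9). Not NE.
(D, L, II): Player B can switch to R (2 → 5). Not NE.
(D, L, III): Player A can switch to U (0 → 9). Not NE.
(D, R, I): Player B can switch to L (2 → 9). Not NE.
(D, R, II): Player A can switch to U (1 → 9). Not NE.
(D, R, III): Player A can switch to U (0 → 3). Not NE.

No pure-strategy Nash equilibrium.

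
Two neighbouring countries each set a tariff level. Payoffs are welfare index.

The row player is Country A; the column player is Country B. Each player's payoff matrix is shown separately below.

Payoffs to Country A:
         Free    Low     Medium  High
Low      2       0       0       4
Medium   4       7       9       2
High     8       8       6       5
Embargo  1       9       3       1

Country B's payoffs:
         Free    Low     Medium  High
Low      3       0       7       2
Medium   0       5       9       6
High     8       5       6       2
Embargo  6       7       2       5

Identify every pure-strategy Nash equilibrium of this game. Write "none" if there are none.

(Medium, Medium); (High, Free); (Embargo, Low)

For each player, find the best response to each opponent profile; mutual best responses are the pure NE.
Country A against Free: payoffs 2, 4, 8, 1 → best response High.
Country A against Low: payoffs 0, 7, 8, 9 → best response Embargo.
Country A against Medium: payoffs 0, 9, 6, 3 → best response Medium.
Country A against High: payoffs 4, 2, 5, 1 → best response High.
Country B against Low: payoffs 3, 0, 7, 2 → best response Medium.
Country B against Medium: payoffs 0, 5, 9, 6 → best response Medium.
Country B against High: payoffs 8, 5, 6, 2 → best response Free.
Country B against Embargo: payoffs 6, 7, 2, 5 → best response Low.
Mutual best responses: (Medium, Medium); (High, Free); (Embargo, Low).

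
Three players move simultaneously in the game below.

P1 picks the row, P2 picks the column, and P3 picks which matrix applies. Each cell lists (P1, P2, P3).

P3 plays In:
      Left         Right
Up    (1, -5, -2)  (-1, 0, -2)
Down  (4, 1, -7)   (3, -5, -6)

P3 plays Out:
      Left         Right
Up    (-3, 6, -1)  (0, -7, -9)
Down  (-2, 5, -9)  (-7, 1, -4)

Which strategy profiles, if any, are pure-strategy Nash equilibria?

P1 against (Left, In): payoffs 1, 4 → best response Down.
P1 against (Left, Out): payoffs -3, -2 → best response Down.
P1 against (Right, In): payoffs -1, 3 → best response Down.
P1 against (Right, Out): payoffs 0, -7 → best response Up.
P2 against (Up, In): payoffs -5, 0 → best response Right.
P2 against (Up, Out): payoffs 6, -7 → best response Left.
P2 against (Down, In): payoffs 1, -5 → best response Left.
P2 against (Down, Out): payoffs 5, 1 → best response Left.
P3 against (Up, Left): payoffs -2, -1 → best response Out.
P3 against (Up, Right): payoffs -2, -9 → best response In.
P3 against (Down, Left): payoffs -7, -9 → best response In.
P3 against (Down, Right): payoffs -6, -4 → best response Out.
Mutual best responses: (Down, Left, In).

Pure NE: (Down, Left, In)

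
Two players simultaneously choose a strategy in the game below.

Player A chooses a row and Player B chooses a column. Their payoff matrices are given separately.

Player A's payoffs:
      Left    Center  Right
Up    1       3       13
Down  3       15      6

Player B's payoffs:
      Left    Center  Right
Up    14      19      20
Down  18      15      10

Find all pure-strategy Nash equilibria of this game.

The pure Nash equilibria are (Up, Right) and (Down, Left).

For each player, find the best response to each opponent profile; mutual best responses are the pure NE.
Player A against Left: payoffs 1, 3 → best response Down.
Player A against Center: payoffs 3, 15 → best response Down.
Player A against Right: payoffs 13, 6 → best response Up.
Player B against Up: payoffs 14, 19, 20 → best response Right.
Player B against Down: payoffs 18, 15, 10 → best response Left.
Mutual best responses: (Up, Right); (Down, Left).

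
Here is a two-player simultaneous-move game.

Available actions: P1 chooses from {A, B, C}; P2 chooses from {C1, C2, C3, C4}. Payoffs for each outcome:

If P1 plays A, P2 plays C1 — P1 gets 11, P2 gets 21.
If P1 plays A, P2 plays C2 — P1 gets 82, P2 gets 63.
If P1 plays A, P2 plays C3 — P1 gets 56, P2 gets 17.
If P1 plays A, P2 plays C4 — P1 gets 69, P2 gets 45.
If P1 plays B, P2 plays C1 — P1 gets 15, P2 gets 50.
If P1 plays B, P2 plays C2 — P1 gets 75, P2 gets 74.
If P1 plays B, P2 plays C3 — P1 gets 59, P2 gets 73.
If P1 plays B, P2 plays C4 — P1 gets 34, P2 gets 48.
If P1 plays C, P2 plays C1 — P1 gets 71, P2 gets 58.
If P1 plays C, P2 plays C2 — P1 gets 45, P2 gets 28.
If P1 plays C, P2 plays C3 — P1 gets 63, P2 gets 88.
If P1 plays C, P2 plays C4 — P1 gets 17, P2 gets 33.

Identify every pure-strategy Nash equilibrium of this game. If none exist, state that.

(A, C1): P1 can switch to B (11 → 15). Not NE.
(A, C2): P1 gets 82, best alternative 75; P2 gets 63, best alternative 45. No profitable deviation — NE.
(A, C3): P1 can switch to B (56 → 59). Not NE.
(A, C4): P2 can switch to C2 (45 → 63). Not NE.
(B, C1): P1 can switch to C (15 → 71). Not NE.
(B, C2): P1 can switch to A (75 → 82). Not NE.
(B, C3): P1 can switch to C (59 → 63). Not NE.
(B, C4): P1 can switch to A (34 → 69). Not NE.
(C, C1): P2 can switch to C3 (58 → 88). Not NE.
(C, C3): P1 gets 63, best alternative 59; P2 gets 88, best alternative 58. No profitable deviation — NE.
(The remaining 2 profiles each have a profitable deviation by the same check.)

The pure Nash equilibria are (A, C2) and (C, C3).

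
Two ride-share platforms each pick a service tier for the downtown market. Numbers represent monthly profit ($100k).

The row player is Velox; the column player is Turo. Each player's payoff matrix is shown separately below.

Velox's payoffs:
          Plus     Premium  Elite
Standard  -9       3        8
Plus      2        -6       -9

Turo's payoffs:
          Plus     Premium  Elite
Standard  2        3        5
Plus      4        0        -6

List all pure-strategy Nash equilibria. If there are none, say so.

Pure-strategy Nash equilibria: (Standard, Elite); (Plus, Plus)

Velox against Plus: payoffs -9, 2 → best response Plus.
Velox against Premium: payoffs 3, -6 → best response Standard.
Velox against Elite: payoffs 8, -9 → best response Standard.
Turo against Standard: payoffs 2, 3, 5 → best response Elite.
Turo against Plus: payoffs 4, 0, -6 → best response Plus.
Mutual best responses: (Standard, Elite); (Plus, Plus).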